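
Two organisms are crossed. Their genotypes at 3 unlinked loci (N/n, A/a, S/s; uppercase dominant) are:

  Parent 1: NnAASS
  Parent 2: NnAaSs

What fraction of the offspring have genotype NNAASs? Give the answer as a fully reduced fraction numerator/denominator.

NnAASS gametes: NAS×4, nAS×4
NnAaSs gametes: NAS×1, NAs×1, NaS×1, Nas×1, nAS×1, nAs×1, naS×1, nas×1
NnAASS×NnAaSs grid (8·8=64): NNAASS=4 NNAASs=4 NNAaSS=4 NNAaSs=4 NnAASS=8 NnAASs=8 NnAaSS=8 NnAaSs=8 nnAASS=4 nnAASs=4 nnAaSS=4 nnAaSs=4
NNAASs hits 4/64; gcd=4; 4÷4/64÷4 = 1/16

P(NNAASs) = 1/16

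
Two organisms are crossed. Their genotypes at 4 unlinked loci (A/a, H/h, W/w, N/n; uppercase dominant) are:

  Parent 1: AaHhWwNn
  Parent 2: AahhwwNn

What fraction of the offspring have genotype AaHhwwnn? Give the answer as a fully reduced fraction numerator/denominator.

AaHhWwNn gametes: AHWN×1, AHWn×1, AHwN×1, AHwn×1, AhWN×1, AhWn×1, AhwN×1, Ahwn×1, aHWN×1, aHWn×1, aHwN×1, aHwn×1, ahWN×1, ahWn×1, ahwN×1, ahwn×1
AahhwwNn gametes: AhwN×4, Ahwn×4, ahwN×4, ahwn×4
AaHhWwNn×AahhwwNn grid (16·16=256): AAHhWwNN=4 AAHhWwNn=8 AAHhWwnn=4 AAHhwwNN=4 AAHhwwNn=8 AAHhwwnn=4 AAhhWwNN=4 AAhhWwNn=8 AAhhWwnn=4 AAhhwwNN=4 AAhhwwNn=8 AAhhwwnn=4 AaHhWwNN=8 AaHhWwNn=16 AaHhWwnn=8 AaHhwwNN=8 AaHhwwNn=16 AaHhwwnn=8 AahhWwNN=8 AahhWwNn=16 AahhWwnn=8 AahhwwNN=8 AahhwwNn=16 Aahhwwnn=8 aaHhWwNN=4 aaHhWwNn=8 aaHhWwnn=4 aaHhwwNN=4 aaHhwwNn=8 aaHhwwnn=4 aahhWwNN=4 aahhWwNn=8 aahhWwnn=4 aahhwwNN=4 aahhwwNn=8 aahhwwnn=4
AaHhwwnn hits 8/256; gcd=8; 8÷8/256÷8 = 1/32

P(AaHhwwnn) = 1/32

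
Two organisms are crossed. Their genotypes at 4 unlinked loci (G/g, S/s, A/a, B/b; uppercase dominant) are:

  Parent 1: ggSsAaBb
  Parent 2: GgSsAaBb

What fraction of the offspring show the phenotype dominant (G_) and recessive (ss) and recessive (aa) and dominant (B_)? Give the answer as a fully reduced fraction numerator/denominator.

ggSsAaBb gametes: gSAB×2, gSAb×2, gSaB×2, gSab×2, gsAB×2, gsAb×2, gsaB×2, gsab×2
GgSsAaBb gametes: GSAB×1, GSAb×1, GSaB×1, GSab×1, GsAB×1, GsAb×1, GsaB×1, Gsab×1, gSAB×1, gSAb×1, gSaB×1, gSab×1, gsAB×1, gsAb×1, gsaB×1, gsab×1
ggSsAaBb×GgSsAaBb grid (16·16=256): GgSSAABB=2 GgSSAABb=4 GgSSAAbb=2 GgSSAaBB=4 GgSSAaBb=8 GgSSAabb=4 GgSSaaBB=2 GgSSaaBb=4 GgSSaabb=2 GgSsAABB=4 GgSsAABb=8 GgSsAAbb=4 GgSsAaBB=8 GgSsAaBb=16 GgSsAabb=8 GgSsaaBB=4 GgSsaaBb=8 GgSsaabb=4 GgssAABB=2 GgssAABb=4 GgssAAbb=2 GgssAaBB=4 GgssAaBb=8 GgssAabb=4 GgssaaBB=2 GgssaaBb=4 Ggssaabb=2 ggSSAABB=2 ggSSAABb=4 ggSSAAbb=2 ggSSAaBB=4 ggSSAaBb=8 ggSSAabb=4 ggSSaaBB=2 ggSSaaBb=4 ggSSaabb=2 ggSsAABB=4 ggSsAABb=8 ggSsAAbb=4 ggSsAaBB=8 ggSsAaBb=16 ggSsAabb=8 ggSsaaBB=4 ggSsaaBb=8 ggSsaabb=4 ggssAABB=2 ggssAABb=4 ggssAAbb=2 ggssAaBB=4 ggssAaBb=8 ggssAabb=4 ggssaaBB=2 ggssaaBb=4 ggssaabb=2
G_ ss aa B_ hits 6/256; gcd=2; 6÷2/256÷2 = 3/128

P(G_ ss aa B_) = 3/128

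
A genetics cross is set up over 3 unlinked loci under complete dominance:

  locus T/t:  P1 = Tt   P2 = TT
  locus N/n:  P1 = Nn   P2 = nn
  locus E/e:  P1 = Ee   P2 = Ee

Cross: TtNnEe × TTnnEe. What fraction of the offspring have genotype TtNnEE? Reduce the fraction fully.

P(TtNnEE) = 1/16

TtNnEe gametes: TNE×1, TNe×1, TnE×1, Tne×1, tNE×1, tNe×1, tnE×1, tne×1
TTnnEe gametes: TnE×4, Tne×4
TtNnEe×TTnnEe grid (8·8=64): TTNnEE=4 TTNnEe=8 TTNnee=4 TTnnEE=4 TTnnEe=8 TTnnee=4 TtNnEE=4 TtNnEe=8 TtNnee=4 TtnnEE=4 TtnnEe=8 Ttnnee=4
TtNnEE hits 4/64; gcd=4; 4÷4/64÷4 = 1/16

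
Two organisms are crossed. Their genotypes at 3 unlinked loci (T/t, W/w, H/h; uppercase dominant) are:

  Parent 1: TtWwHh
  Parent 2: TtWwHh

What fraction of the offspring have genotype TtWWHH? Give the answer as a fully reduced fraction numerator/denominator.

P(TtWWHH) = 1/32

TtWwHh gametes: TWH×1, TWh×1, TwH×1, Twh×1, tWH×1, tWh×1, twH×1, twh×1
TtWwHh gametes: TWH×1, TWh×1, TwH×1, Twh×1, tWH×1, tWh×1, twH×1, twh×1
TtWwHh×TtWwHh grid (8·8=64): TTWWHH=1 TTWWHh=2 TTWWhh=1 TTWwHH=2 TTWwHh=4 TTWwhh=2 TTwwHH=1 TTwwHh=2 TTwwhh=1 TtWWHH=2 TtWWHh=4 TtWWhh=2 TtWwHH=4 TtWwHh=8 TtWwhh=4 TtwwHH=2 TtwwHh=4 Ttwwhh=2 ttWWHH=1 ttWWHh=2 ttWWhh=1 ttWwHH=2 ttWwHh=4 ttWwhh=2 ttwwHH=1 ttwwHh=2 ttwwhh=1
TtWWHH hits 2/64; gcd=2; 2÷2/64÷2 = 1/32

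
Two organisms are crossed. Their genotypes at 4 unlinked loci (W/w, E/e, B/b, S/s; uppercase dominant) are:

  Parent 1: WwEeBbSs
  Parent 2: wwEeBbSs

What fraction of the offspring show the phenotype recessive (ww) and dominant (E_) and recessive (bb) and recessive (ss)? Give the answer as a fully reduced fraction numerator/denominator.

P(ww E_ bb ss) = 3/128

WwEeBbSs gametes: WEBS×1, WEBs×1, WEbS×1, WEbs×1, WeBS×1, WeBs×1, WebS×1, Webs×1, wEBS×1, wEBs×1, wEbS×1, wEbs×1, weBS×1, weBs×1, webS×1, webs×1
wwEeBbSs gametes: wEBS×2, wEBs×2, wEbS×2, wEbs×2, weBS×2, weBs×2, webS×2, webs×2
WwEeBbSs×wwEeBbSs grid (16·16=256): WwEEBBSS=2 WwEEBBSs=4 WwEEBBss=2 WwEEBbSS=4 WwEEBbSs=8 WwEEBbss=4 WwEEbbSS=2 WwEEbbSs=4 WwEEbbss=2 WwEeBBSS=4 WwEeBBSs=8 WwEeBBss=4 WwEeBbSS=8 WwEeBbSs=16 WwEeBbss=8 WwEebbSS=4 WwEebbSs=8 WwEebbss=4 WweeBBSS=2 WweeBBSs=4 WweeBBss=2 WweeBbSS=4 WweeBbSs=8 WweeBbss=4 WweebbSS=2 WweebbSs=4 Wweebbss=2 wwEEBBSS=2 wwEEBBSs=4 wwEEBBss=2 wwEEBbSS=4 wwEEBbSs=8 wwEEBbss=4 wwEEbbSS=2 wwEEbbSs=4 wwEEbbss=2 wwEeBBSS=4 wwEeBBSs=8 wwEeBBss=4 wwEeBbSS=8 wwEeBbSs=16 wwEeBbss=8 wwEebbSS=4 wwEebbSs=8 wwEebbss=4 wweeBBSS=2 wweeBBSs=4 wweeBBss=2 wweeBbSS=4 wweeBbSs=8 wweeBbss=4 wweebbSS=2 wweebbSs=4 wweebbss=2
ww E_ bb ss hits 6/256; gcd=2; 6÷2/256÷2 = 3/128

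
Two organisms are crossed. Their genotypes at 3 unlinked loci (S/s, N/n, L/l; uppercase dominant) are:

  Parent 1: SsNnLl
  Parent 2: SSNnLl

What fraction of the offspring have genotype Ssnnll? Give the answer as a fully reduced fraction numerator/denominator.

SsNnLl gametes: SNL×1, SNl×1, SnL×1, Snl×1, sNL×1, sNl×1, snL×1, snl×1
SSNnLl gametes: SNL×2, SNl×2, SnL×2, Snl×2
SsNnLl×SSNnLl grid (8·8=64): SSNNLL=2 SSNNLl=4 SSNNll=2 SSNnLL=4 SSNnLl=8 SSNnll=4 SSnnLL=2 SSnnLl=4 SSnnll=2 SsNNLL=2 SsNNLl=4 SsNNll=2 SsNnLL=4 SsNnLl=8 SsNnll=4 SsnnLL=2 SsnnLl=4 Ssnnll=2
Ssnnll hits 2/64; gcd=2; 2÷2/64÷2 = 1/32

P(Ssnnll) = 1/32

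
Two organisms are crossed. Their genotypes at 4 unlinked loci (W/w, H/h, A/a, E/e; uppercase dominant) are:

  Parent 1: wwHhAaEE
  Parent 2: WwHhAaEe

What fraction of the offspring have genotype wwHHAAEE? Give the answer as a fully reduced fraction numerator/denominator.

wwHhAaEE gametes: wHAE×4, wHaE×4, whAE×4, whaE×4
WwHhAaEe gametes: WHAE×1, WHAe×1, WHaE×1, WHae×1, WhAE×1, WhAe×1, WhaE×1, Whae×1, wHAE×1, wHAe×1, wHaE×1, wHae×1, whAE×1, whAe×1, whaE×1, whae×1
wwHhAaEE×WwHhAaEe grid (16·16=256): WwHHAAEE=4 WwHHAAEe=4 WwHHAaEE=8 WwHHAaEe=8 WwHHaaEE=4 WwHHaaEe=4 WwHhAAEE=8 WwHhAAEe=8 WwHhAaEE=16 WwHhAaEe=16 WwHhaaEE=8 WwHhaaEe=8 WwhhAAEE=4 WwhhAAEe=4 WwhhAaEE=8 WwhhAaEe=8 WwhhaaEE=4 WwhhaaEe=4 wwHHAAEE=4 wwHHAAEe=4 wwHHAaEE=8 wwHHAaEe=8 wwHHaaEE=4 wwHHaaEe=4 wwHhAAEE=8 wwHhAAEe=8 wwHhAaEE=16 wwHhAaEe=16 wwHhaaEE=8 wwHhaaEe=8 wwhhAAEE=4 wwhhAAEe=4 wwhhAaEE=8 wwhhAaEe=8 wwhhaaEE=4 wwhhaaEe=4
wwHHAAEE hits 4/256; gcd=4; 4÷4/256÷4 = 1/64

P(wwHHAAEE) = 1/64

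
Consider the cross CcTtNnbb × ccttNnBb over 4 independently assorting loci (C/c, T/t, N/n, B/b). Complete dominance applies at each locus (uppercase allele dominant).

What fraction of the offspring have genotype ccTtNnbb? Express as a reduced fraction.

P(ccTtNnbb) = 1/16

CcTtNnbb gametes: CTNb×2, CTnb×2, CtNb×2, Ctnb×2, cTNb×2, cTnb×2, ctNb×2, ctnb×2
ccttNnBb gametes: ctNB×4, ctNb×4, ctnB×4, ctnb×4
CcTtNnbb×ccttNnBb grid (16·16=256): CcTtNNBb=8 CcTtNNbb=8 CcTtNnBb=16 CcTtNnbb=16 CcTtnnBb=8 CcTtnnbb=8 CcttNNBb=8 CcttNNbb=8 CcttNnBb=16 CcttNnbb=16 CcttnnBb=8 Ccttnnbb=8 ccTtNNBb=8 ccTtNNbb=8 ccTtNnBb=16 ccTtNnbb=16 ccTtnnBb=8 ccTtnnbb=8 ccttNNBb=8 ccttNNbb=8 ccttNnBb=16 ccttNnbb=16 ccttnnBb=8 ccttnnbb=8
ccTtNnbb hits 16/256; gcd=16; 16÷16/256÷16 = 1/16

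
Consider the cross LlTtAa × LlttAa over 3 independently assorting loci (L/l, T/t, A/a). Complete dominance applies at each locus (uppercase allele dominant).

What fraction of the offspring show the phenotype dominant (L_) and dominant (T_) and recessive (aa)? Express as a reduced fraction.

P(L_ T_ aa) = 3/32

LlTtAa gametes: LTA×1, LTa×1, LtA×1, Lta×1, lTA×1, lTa×1, ltA×1, lta×1
LlttAa gametes: LtA×2, Lta×2, ltA×2, lta×2
LlTtAa×LlttAa grid (8·8=64): LLTtAA=2 LLTtAa=4 LLTtaa=2 LLttAA=2 LLttAa=4 LLttaa=2 LlTtAA=4 LlTtAa=8 LlTtaa=4 LlttAA=4 LlttAa=8 Llttaa=4 llTtAA=2 llTtAa=4 llTtaa=2 llttAA=2 llttAa=4 llttaa=2
L_ T_ aa hits 6/64; gcd=2; 6÷2/64÷2 = 3/32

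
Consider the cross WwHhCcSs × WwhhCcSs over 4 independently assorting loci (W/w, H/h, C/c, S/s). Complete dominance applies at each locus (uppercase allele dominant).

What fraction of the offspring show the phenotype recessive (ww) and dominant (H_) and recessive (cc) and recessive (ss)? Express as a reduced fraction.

P(ww H_ cc ss) = 1/128

WwHhCcSs gametes: WHCS×1, WHCs×1, WHcS×1, WHcs×1, WhCS×1, WhCs×1, WhcS×1, Whcs×1, wHCS×1, wHCs×1, wHcS×1, wHcs×1, whCS×1, whCs×1, whcS×1, whcs×1
WwhhCcSs gametes: WhCS×2, WhCs×2, WhcS×2, Whcs×2, whCS×2, whCs×2, whcS×2, whcs×2
WwHhCcSs×WwhhCcSs grid (16·16=256): WWHhCCSS=2 WWHhCCSs=4 WWHhCCss=2 WWHhCcSS=4 WWHhCcSs=8 WWHhCcss=4 WWHhccSS=2 WWHhccSs=4 WWHhccss=2 WWhhCCSS=2 WWhhCCSs=4 WWhhCCss=2 WWhhCcSS=4 WWhhCcSs=8 WWhhCcss=4 WWhhccSS=2 WWhhccSs=4 WWhhccss=2 WwHhCCSS=4 WwHhCCSs=8 WwHhCCss=4 WwHhCcSS=8 WwHhCcSs=16 WwHhCcss=8 WwHhccSS=4 WwHhccSs=8 WwHhccss=4 WwhhCCSS=4 WwhhCCSs=8 WwhhCCss=4 WwhhCcSS=8 WwhhCcSs=16 WwhhCcss=8 WwhhccSS=4 WwhhccSs=8 Wwhhccss=4 wwHhCCSS=2 wwHhCCSs=4 wwHhCCss=2 wwHhCcSS=4 wwHhCcSs=8 wwHhCcss=4 wwHhccSS=2 wwHhccSs=4 wwHhccss=2 wwhhCCSS=2 wwhhCCSs=4 wwhhCCss=2 wwhhCcSS=4 wwhhCcSs=8 wwhhCcss=4 wwhhccSS=2 wwhhccSs=4 wwhhccss=2
ww H_ cc ss hits 2/256; gcd=2; 2÷2/256÷2 = 1/128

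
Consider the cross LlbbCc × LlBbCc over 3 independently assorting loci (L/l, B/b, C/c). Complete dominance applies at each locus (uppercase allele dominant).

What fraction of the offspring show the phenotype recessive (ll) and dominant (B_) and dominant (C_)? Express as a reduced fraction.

LlbbCc gametes: LbC×2, Lbc×2, lbC×2, lbc×2
LlBbCc gametes: LBC×1, LBc×1, LbC×1, Lbc×1, lBC×1, lBc×1, lbC×1, lbc×1
LlbbCc×LlBbCc grid (8·8=64): LLBbCC=2 LLBbCc=4 LLBbcc=2 LLbbCC=2 LLbbCc=4 LLbbcc=2 LlBbCC=4 LlBbCc=8 LlBbcc=4 LlbbCC=4 LlbbCc=8 Llbbcc=4 llBbCC=2 llBbCc=4 llBbcc=2 llbbCC=2 llbbCc=4 llbbcc=2
ll B_ C_ hits 6/64; gcd=2; 6÷2/64÷2 = 3/32

P(ll B_ C_) = 3/32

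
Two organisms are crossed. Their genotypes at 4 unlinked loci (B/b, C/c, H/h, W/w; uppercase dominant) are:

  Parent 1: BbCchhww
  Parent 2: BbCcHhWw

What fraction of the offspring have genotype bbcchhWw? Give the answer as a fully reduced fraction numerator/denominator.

BbCchhww gametes: BChw×4, Bchw×4, bChw×4, bchw×4
BbCcHhWw gametes: BCHW×1, BCHw×1, BChW×1, BChw×1, BcHW×1, BcHw×1, BchW×1, Bchw×1, bCHW×1, bCHw×1, bChW×1, bChw×1, bcHW×1, bcHw×1, bchW×1, bchw×1
BbCchhww×BbCcHhWw grid (16·16=256): BBCCHhWw=4 BBCCHhww=4 BBCChhWw=4 BBCChhww=4 BBCcHhWw=8 BBCcHhww=8 BBCchhWw=8 BBCchhww=8 BBccHhWw=4 BBccHhww=4 BBcchhWw=4 BBcchhww=4 BbCCHhWw=8 BbCCHhww=8 BbCChhWw=8 BbCChhww=8 BbCcHhWw=16 BbCcHhww=16 BbCchhWw=16 BbCchhww=16 BbccHhWw=8 BbccHhww=8 BbcchhWw=8 Bbcchhww=8 bbCCHhWw=4 bbCCHhww=4 bbCChhWw=4 bbCChhww=4 bbCcHhWw=8 bbCcHhww=8 bbCchhWw=8 bbCchhww=8 bbccHhWw=4 bbccHhww=4 bbcchhWw=4 bbcchhww=4
bbcchhWw hits 4/256; gcd=4; 4÷4/256÷4 = 1/64

P(bbcchhWw) = 1/64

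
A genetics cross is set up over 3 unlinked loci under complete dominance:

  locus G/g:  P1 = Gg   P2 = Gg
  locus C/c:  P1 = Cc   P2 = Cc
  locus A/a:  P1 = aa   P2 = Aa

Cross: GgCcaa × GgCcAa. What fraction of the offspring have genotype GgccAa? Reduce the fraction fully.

P(GgccAa) = 1/16

GgCcaa gametes: GCa×2, Gca×2, gCa×2, gca×2
GgCcAa gametes: GCA×1, GCa×1, GcA×1, Gca×1, gCA×1, gCa×1, gcA×1, gca×1
GgCcaa×GgCcAa grid (8·8=64): GGCCAa=2 GGCCaa=2 GGCcAa=4 GGCcaa=4 GGccAa=2 GGccaa=2 GgCCAa=4 GgCCaa=4 GgCcAa=8 GgCcaa=8 GgccAa=4 Ggccaa=4 ggCCAa=2 ggCCaa=2 ggCcAa=4 ggCcaa=4 ggccAa=2 ggccaa=2
GgccAa hits 4/64; gcd=4; 4÷4/64÷4 = 1/16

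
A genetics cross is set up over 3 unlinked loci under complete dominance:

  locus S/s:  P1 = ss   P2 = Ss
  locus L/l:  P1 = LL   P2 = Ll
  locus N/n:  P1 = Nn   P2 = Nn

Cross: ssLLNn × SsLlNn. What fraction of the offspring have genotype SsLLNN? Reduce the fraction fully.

P(SsLLNN) = 1/16

ssLLNn gametes: sLN×4, sLn×4
SsLlNn gametes: SLN×1, SLn×1, SlN×1, Sln×1, sLN×1, sLn×1, slN×1, sln×1
ssLLNn×SsLlNn grid (8·8=64): SsLLNN=4 SsLLNn=8 SsLLnn=4 SsLlNN=4 SsLlNn=8 SsLlnn=4 ssLLNN=4 ssLLNn=8 ssLLnn=4 ssLlNN=4 ssLlNn=8 ssLlnn=4
SsLLNN hits 4/64; gcd=4; 4÷4/64÷4 = 1/16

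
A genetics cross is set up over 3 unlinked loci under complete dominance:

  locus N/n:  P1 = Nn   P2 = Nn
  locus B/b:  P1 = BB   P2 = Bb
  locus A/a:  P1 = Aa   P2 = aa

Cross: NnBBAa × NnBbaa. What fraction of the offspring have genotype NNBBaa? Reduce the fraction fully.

NnBBAa gametes: NBA×2, NBa×2, nBA×2, nBa×2
NnBbaa gametes: NBa×2, Nba×2, nBa×2, nba×2
NnBBAa×NnBbaa grid (8·8=64): NNBBAa=4 NNBBaa=4 NNBbAa=4 NNBbaa=4 NnBBAa=8 NnBBaa=8 NnBbAa=8 NnBbaa=8 nnBBAa=4 nnBBaa=4 nnBbAa=4 nnBbaa=4
NNBBaa hits 4/64; gcd=4; 4÷4/64÷4 = 1/16

P(NNBBaa) = 1/16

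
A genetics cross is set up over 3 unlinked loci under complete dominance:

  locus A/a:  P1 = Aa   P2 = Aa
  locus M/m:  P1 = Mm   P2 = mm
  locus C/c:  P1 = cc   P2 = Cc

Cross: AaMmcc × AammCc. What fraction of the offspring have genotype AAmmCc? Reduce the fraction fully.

AaMmcc gametes: AMc×2, Amc×2, aMc×2, amc×2
AammCc gametes: AmC×2, Amc×2, amC×2, amc×2
AaMmcc×AammCc grid (8·8=64): AAMmCc=4 AAMmcc=4 AAmmCc=4 AAmmcc=4 AaMmCc=8 AaMmcc=8 AammCc=8 Aammcc=8 aaMmCc=4 aaMmcc=4 aammCc=4 aammcc=4
AAmmCc hits 4/64; gcd=4; 4÷4/64÷4 = 1/16

P(AAmmCc) = 1/16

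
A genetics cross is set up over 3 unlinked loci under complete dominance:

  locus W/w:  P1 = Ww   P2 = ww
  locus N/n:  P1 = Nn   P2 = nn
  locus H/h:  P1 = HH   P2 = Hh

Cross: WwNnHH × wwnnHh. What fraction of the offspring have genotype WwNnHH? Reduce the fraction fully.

P(WwNnHH) = 1/8

WwNnHH gametes: WNH×2, WnH×2, wNH×2, wnH×2
wwnnHh gametes: wnH×4, wnh×4
WwNnHH×wwnnHh grid (8·8=64): WwNnHH=8 WwNnHh=8 WwnnHH=8 WwnnHh=8 wwNnHH=8 wwNnHh=8 wwnnHH=8 wwnnHh=8
WwNnHH hits 8/64; gcd=8; 8÷8/64÷8 = 1/8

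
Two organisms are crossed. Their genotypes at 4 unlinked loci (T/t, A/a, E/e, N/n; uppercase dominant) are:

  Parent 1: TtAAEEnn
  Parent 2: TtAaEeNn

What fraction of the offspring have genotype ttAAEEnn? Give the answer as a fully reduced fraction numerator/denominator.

P(ttAAEEnn) = 1/32

TtAAEEnn gametes: TAEn×8, tAEn×8
TtAaEeNn gametes: TAEN×1, TAEn×1, TAeN×1, TAen×1, TaEN×1, TaEn×1, TaeN×1, Taen×1, tAEN×1, tAEn×1, tAeN×1, tAen×1, taEN×1, taEn×1, taeN×1, taen×1
TtAAEEnn×TtAaEeNn grid (16·16=256): TTAAEENn=8 TTAAEEnn=8 TTAAEeNn=8 TTAAEenn=8 TTAaEENn=8 TTAaEEnn=8 TTAaEeNn=8 TTAaEenn=8 TtAAEENn=16 TtAAEEnn=16 TtAAEeNn=16 TtAAEenn=16 TtAaEENn=16 TtAaEEnn=16 TtAaEeNn=16 TtAaEenn=16 ttAAEENn=8 ttAAEEnn=8 ttAAEeNn=8 ttAAEenn=8 ttAaEENn=8 ttAaEEnn=8 ttAaEeNn=8 ttAaEenn=8
ttAAEEnn hits 8/256; gcd=8; 8÷8/256÷8 = 1/32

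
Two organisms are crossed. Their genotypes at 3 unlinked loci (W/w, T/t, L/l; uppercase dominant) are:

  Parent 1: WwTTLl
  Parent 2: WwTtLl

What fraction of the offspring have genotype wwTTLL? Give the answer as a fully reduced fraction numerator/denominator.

P(wwTTLL) = 1/32

WwTTLl gametes: WTL×2, WTl×2, wTL×2, wTl×2
WwTtLl gametes: WTL×1, WTl×1, WtL×1, Wtl×1, wTL×1, wTl×1, wtL×1, wtl×1
WwTTLl×WwTtLl grid (8·8=64): WWTTLL=2 WWTTLl=4 WWTTll=2 WWTtLL=2 WWTtLl=4 WWTtll=2 WwTTLL=4 WwTTLl=8 WwTTll=4 WwTtLL=4 WwTtLl=8 WwTtll=4 wwTTLL=2 wwTTLl=4 wwTTll=2 wwTtLL=2 wwTtLl=4 wwTtll=2
wwTTLL hits 2/64; gcd=2; 2÷2/64÷2 = 1/32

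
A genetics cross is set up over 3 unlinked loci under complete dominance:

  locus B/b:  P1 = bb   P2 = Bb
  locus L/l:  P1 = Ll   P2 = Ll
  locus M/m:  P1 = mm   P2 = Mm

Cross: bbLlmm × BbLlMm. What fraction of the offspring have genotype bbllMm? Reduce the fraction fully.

P(bbllMm) = 1/16

bbLlmm gametes: bLm×4, blm×4
BbLlMm gametes: BLM×1, BLm×1, BlM×1, Blm×1, bLM×1, bLm×1, blM×1, blm×1
bbLlmm×BbLlMm grid (8·8=64): BbLLMm=4 BbLLmm=4 BbLlMm=8 BbLlmm=8 BbllMm=4 Bbllmm=4 bbLLMm=4 bbLLmm=4 bbLlMm=8 bbLlmm=8 bbllMm=4 bbllmm=4
bbllMm hits 4/64; gcd=4; 4÷4/64÷4 = 1/16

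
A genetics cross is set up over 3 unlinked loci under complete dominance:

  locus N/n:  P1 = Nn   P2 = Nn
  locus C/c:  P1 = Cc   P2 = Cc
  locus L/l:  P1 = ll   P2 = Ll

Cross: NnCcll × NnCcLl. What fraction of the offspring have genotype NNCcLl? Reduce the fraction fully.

NnCcll gametes: NCl×2, Ncl×2, nCl×2, ncl×2
NnCcLl gametes: NCL×1, NCl×1, NcL×1, Ncl×1, nCL×1, nCl×1, ncL×1, ncl×1
NnCcll×NnCcLl grid (8·8=64): NNCCLl=2 NNCCll=2 NNCcLl=4 NNCcll=4 NNccLl=2 NNccll=2 NnCCLl=4 NnCCll=4 NnCcLl=8 NnCcll=8 NnccLl=4 Nnccll=4 nnCCLl=2 nnCCll=2 nnCcLl=4 nnCcll=4 nnccLl=2 nnccll=2
NNCcLl hits 4/64; gcd=4; 4÷4/64÷4 = 1/16

P(NNCcLl) = 1/16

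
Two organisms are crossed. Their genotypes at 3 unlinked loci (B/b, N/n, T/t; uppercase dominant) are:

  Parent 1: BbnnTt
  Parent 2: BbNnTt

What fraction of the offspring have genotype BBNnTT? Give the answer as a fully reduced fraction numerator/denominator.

BbnnTt gametes: BnT×2, Bnt×2, bnT×2, bnt×2
BbNnTt gametes: BNT×1, BNt×1, BnT×1, Bnt×1, bNT×1, bNt×1, bnT×1, bnt×1
BbnnTt×BbNnTt grid (8·8=64): BBNnTT=2 BBNnTt=4 BBNntt=2 BBnnTT=2 BBnnTt=4 BBnntt=2 BbNnTT=4 BbNnTt=8 BbNntt=4 BbnnTT=4 BbnnTt=8 Bbnntt=4 bbNnTT=2 bbNnTt=4 bbNntt=2 bbnnTT=2 bbnnTt=4 bbnntt=2
BBNnTT hits 2/64; gcd=2; 2÷2/64÷2 = 1/32

P(BBNnTT) = 1/32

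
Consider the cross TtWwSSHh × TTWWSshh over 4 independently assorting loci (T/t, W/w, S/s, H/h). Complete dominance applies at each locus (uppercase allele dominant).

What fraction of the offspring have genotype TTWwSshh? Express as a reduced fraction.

TtWwSSHh gametes: TWSH×2, TWSh×2, TwSH×2, TwSh×2, tWSH×2, tWSh×2, twSH×2, twSh×2
TTWWSshh gametes: TWSh×8, TWsh×8
TtWwSSHh×TTWWSshh grid (16·16=256): TTWWSSHh=16 TTWWSShh=16 TTWWSsHh=16 TTWWSshh=16 TTWwSSHh=16 TTWwSShh=16 TTWwSsHh=16 TTWwSshh=16 TtWWSSHh=16 TtWWSShh=16 TtWWSsHh=16 TtWWSshh=16 TtWwSSHh=16 TtWwSShh=16 TtWwSsHh=16 TtWwSshh=16
TTWwSshh hits 16/256; gcd=16; 16÷16/256÷16 = 1/16

P(TTWwSshh) = 1/16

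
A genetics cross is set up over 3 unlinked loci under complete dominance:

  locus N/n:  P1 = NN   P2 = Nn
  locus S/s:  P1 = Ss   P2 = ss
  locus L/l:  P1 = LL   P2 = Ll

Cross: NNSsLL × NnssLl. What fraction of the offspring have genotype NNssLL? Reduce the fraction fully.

P(NNssLL) = 1/8

NNSsLL gametes: NSL×4, NsL×4
NnssLl gametes: NsL×2, Nsl×2, nsL×2, nsl×2
NNSsLL×NnssLl grid (8·8=64): NNSsLL=8 NNSsLl=8 NNssLL=8 NNssLl=8 NnSsLL=8 NnSsLl=8 NnssLL=8 NnssLl=8
NNssLL hits 8/64; gcd=8; 8÷8/64÷8 = 1/8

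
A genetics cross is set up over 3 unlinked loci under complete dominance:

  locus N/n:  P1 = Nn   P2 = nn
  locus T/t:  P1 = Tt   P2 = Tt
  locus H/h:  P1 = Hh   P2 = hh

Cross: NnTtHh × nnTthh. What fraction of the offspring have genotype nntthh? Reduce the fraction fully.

NnTtHh gametes: NTH×1, NTh×1, NtH×1, Nth×1, nTH×1, nTh×1, ntH×1, nth×1
nnTthh gametes: nTh×4, nth×4
NnTtHh×nnTthh grid (8·8=64): NnTTHh=4 NnTThh=4 NnTtHh=8 NnTthh=8 NnttHh=4 Nntthh=4 nnTTHh=4 nnTThh=4 nnTtHh=8 nnTthh=8 nnttHh=4 nntthh=4
nntthh hits 4/64; gcd=4; 4÷4/64÷4 = 1/16

P(nntthh) = 1/16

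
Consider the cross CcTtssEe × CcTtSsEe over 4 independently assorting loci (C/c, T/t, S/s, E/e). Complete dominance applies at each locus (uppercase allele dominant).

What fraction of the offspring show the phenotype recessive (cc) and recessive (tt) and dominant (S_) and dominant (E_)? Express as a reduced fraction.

CcTtssEe gametes: CTsE×2, CTse×2, CtsE×2, Ctse×2, cTsE×2, cTse×2, ctsE×2, ctse×2
CcTtSsEe gametes: CTSE×1, CTSe×1, CTsE×1, CTse×1, CtSE×1, CtSe×1, CtsE×1, Ctse×1, cTSE×1, cTSe×1, cTsE×1, cTse×1, ctSE×1, ctSe×1, ctsE×1, ctse×1
CcTtssEe×CcTtSsEe grid (16·16=256): CCTTSsEE=2 CCTTSsEe=4 CCTTSsee=2 CCTTssEE=2 CCTTssEe=4 CCTTssee=2 CCTtSsEE=4 CCTtSsEe=8 CCTtSsee=4 CCTtssEE=4 CCTtssEe=8 CCTtssee=4 CCttSsEE=2 CCttSsEe=4 CCttSsee=2 CCttssEE=2 CCttssEe=4 CCttssee=2 CcTTSsEE=4 CcTTSsEe=8 CcTTSsee=4 CcTTssEE=4 CcTTssEe=8 CcTTssee=4 CcTtSsEE=8 CcTtSsEe=16 CcTtSsee=8 CcTtssEE=8 CcTtssEe=16 CcTtssee=8 CcttSsEE=4 CcttSsEe=8 CcttSsee=4 CcttssEE=4 CcttssEe=8 Ccttssee=4 ccTTSsEE=2 ccTTSsEe=4 ccTTSsee=2 ccTTssEE=2 ccTTssEe=4 ccTTssee=2 ccTtSsEE=4 ccTtSsEe=8 ccTtSsee=4 ccTtssEE=4 ccTtssEe=8 ccTtssee=4 ccttSsEE=2 ccttSsEe=4 ccttSsee=2 ccttssEE=2 ccttssEe=4 ccttssee=2
cc tt S_ E_ hits 6/256; gcd=2; 6÷2/256÷2 = 3/128

P(cc tt S_ E_) = 3/128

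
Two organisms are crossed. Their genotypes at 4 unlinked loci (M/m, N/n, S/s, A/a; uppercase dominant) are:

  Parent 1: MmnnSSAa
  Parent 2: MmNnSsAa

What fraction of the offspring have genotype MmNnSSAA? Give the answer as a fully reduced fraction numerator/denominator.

P(MmNnSSAA) = 1/32

MmnnSSAa gametes: MnSA×4, MnSa×4, mnSA×4, mnSa×4
MmNnSsAa gametes: MNSA×1, MNSa×1, MNsA×1, MNsa×1, MnSA×1, MnSa×1, MnsA×1, Mnsa×1, mNSA×1, mNSa×1, mNsA×1, mNsa×1, mnSA×1, mnSa×1, mnsA×1, mnsa×1
MmnnSSAa×MmNnSsAa grid (16·16=256): MMNnSSAA=4 MMNnSSAa=8 MMNnSSaa=4 MMNnSsAA=4 MMNnSsAa=8 MMNnSsaa=4 MMnnSSAA=4 MMnnSSAa=8 MMnnSSaa=4 MMnnSsAA=4 MMnnSsAa=8 MMnnSsaa=4 MmNnSSAA=8 MmNnSSAa=16 MmNnSSaa=8 MmNnSsAA=8 MmNnSsAa=16 MmNnSsaa=8 MmnnSSAA=8 MmnnSSAa=16 MmnnSSaa=8 MmnnSsAA=8 MmnnSsAa=16 MmnnSsaa=8 mmNnSSAA=4 mmNnSSAa=8 mmNnSSaa=4 mmNnSsAA=4 mmNnSsAa=8 mmNnSsaa=4 mmnnSSAA=4 mmnnSSAa=8 mmnnSSaa=4 mmnnSsAA=4 mmnnSsAa=8 mmnnSsaa=4
MmNnSSAA hits 8/256; gcd=8; 8÷8/256÷8 = 1/32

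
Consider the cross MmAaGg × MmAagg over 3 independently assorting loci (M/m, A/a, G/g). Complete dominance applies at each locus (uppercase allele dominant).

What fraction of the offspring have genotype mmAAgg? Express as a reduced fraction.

P(mmAAgg) = 1/32

MmAaGg gametes: MAG×1, MAg×1, MaG×1, Mag×1, mAG×1, mAg×1, maG×1, mag×1
MmAagg gametes: MAg×2, Mag×2, mAg×2, mag×2
MmAaGg×MmAagg grid (8·8=64): MMAAGg=2 MMAAgg=2 MMAaGg=4 MMAagg=4 MMaaGg=2 MMaagg=2 MmAAGg=4 MmAAgg=4 MmAaGg=8 MmAagg=8 MmaaGg=4 Mmaagg=4 mmAAGg=2 mmAAgg=2 mmAaGg=4 mmAagg=4 mmaaGg=2 mmaagg=2
mmAAgg hits 2/64; gcd=2; 2÷2/64÷2 = 1/32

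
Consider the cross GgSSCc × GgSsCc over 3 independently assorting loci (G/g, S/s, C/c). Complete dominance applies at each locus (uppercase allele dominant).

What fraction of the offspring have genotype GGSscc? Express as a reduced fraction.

P(GGSscc) = 1/32

GgSSCc gametes: GSC×2, GSc×2, gSC×2, gSc×2
GgSsCc gametes: GSC×1, GSc×1, GsC×1, Gsc×1, gSC×1, gSc×1, gsC×1, gsc×1
GgSSCc×GgSsCc grid (8·8=64): GGSSCC=2 GGSSCc=4 GGSScc=2 GGSsCC=2 GGSsCc=4 GGSscc=2 GgSSCC=4 GgSSCc=8 GgSScc=4 GgSsCC=4 GgSsCc=8 GgSscc=4 ggSSCC=2 ggSSCc=4 ggSScc=2 ggSsCC=2 ggSsCc=4 ggSscc=2
GGSscc hits 2/64; gcd=2; 2÷2/64÷2 = 1/32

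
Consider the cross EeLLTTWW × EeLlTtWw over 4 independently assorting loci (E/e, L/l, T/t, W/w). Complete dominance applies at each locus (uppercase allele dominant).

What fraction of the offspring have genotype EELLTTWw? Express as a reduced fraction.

EeLLTTWW gametes: ELTW×8, eLTW×8
EeLlTtWw gametes: ELTW×1, ELTw×1, ELtW×1, ELtw×1, ElTW×1, ElTw×1, EltW×1, Eltw×1, eLTW×1, eLTw×1, eLtW×1, eLtw×1, elTW×1, elTw×1, eltW×1, eltw×1
EeLLTTWW×EeLlTtWw grid (16·16=256): EELLTTWW=8 EELLTTWw=8 EELLTtWW=8 EELLTtWw=8 EELlTTWW=8 EELlTTWw=8 EELlTtWW=8 EELlTtWw=8 EeLLTTWW=16 EeLLTTWw=16 EeLLTtWW=16 EeLLTtWw=16 EeLlTTWW=16 EeLlTTWw=16 EeLlTtWW=16 EeLlTtWw=16 eeLLTTWW=8 eeLLTTWw=8 eeLLTtWW=8 eeLLTtWw=8 eeLlTTWW=8 eeLlTTWw=8 eeLlTtWW=8 eeLlTtWw=8
EELLTTWw hits 8/256; gcd=8; 8÷8/256÷8 = 1/32

P(EELLTTWw) = 1/32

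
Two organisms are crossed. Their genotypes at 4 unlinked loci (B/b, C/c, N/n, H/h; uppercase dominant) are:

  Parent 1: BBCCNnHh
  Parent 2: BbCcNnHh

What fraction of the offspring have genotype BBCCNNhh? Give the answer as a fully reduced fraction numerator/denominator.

BBCCNnHh gametes: BCNH×4, BCNh×4, BCnH×4, BCnh×4
BbCcNnHh gametes: BCNH×1, BCNh×1, BCnH×1, BCnh×1, BcNH×1, BcNh×1, BcnH×1, Bcnh×1, bCNH×1, bCNh×1, bCnH×1, bCnh×1, bcNH×1, bcNh×1, bcnH×1, bcnh×1
BBCCNnHh×BbCcNnHh grid (16·16=256): BBCCNNHH=4 BBCCNNHh=8 BBCCNNhh=4 BBCCNnHH=8 BBCCNnHh=16 BBCCNnhh=8 BBCCnnHH=4 BBCCnnHh=8 BBCCnnhh=4 BBCcNNHH=4 BBCcNNHh=8 BBCcNNhh=4 BBCcNnHH=8 BBCcNnHh=16 BBCcNnhh=8 BBCcnnHH=4 BBCcnnHh=8 BBCcnnhh=4 BbCCNNHH=4 BbCCNNHh=8 BbCCNNhh=4 BbCCNnHH=8 BbCCNnHh=16 BbCCNnhh=8 BbCCnnHH=4 BbCCnnHh=8 BbCCnnhh=4 BbCcNNHH=4 BbCcNNHh=8 BbCcNNhh=4 BbCcNnHH=8 BbCcNnHh=16 BbCcNnhh=8 BbCcnnHH=4 BbCcnnHh=8 BbCcnnhh=4
BBCCNNhh hits 4/256; gcd=4; 4÷4/256÷4 = 1/64

P(BBCCNNhh) = 1/64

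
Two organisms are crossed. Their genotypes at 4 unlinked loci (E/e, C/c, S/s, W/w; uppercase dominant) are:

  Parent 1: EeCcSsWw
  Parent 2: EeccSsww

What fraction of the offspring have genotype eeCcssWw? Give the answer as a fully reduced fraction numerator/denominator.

P(eeCcssWw) = 1/64

EeCcSsWw gametes: ECSW×1, ECSw×1, ECsW×1, ECsw×1, EcSW×1, EcSw×1, EcsW×1, Ecsw×1, eCSW×1, eCSw×1, eCsW×1, eCsw×1, ecSW×1, ecSw×1, ecsW×1, ecsw×1
EeccSsww gametes: EcSw×4, Ecsw×4, ecSw×4, ecsw×4
EeCcSsWw×EeccSsww grid (16·16=256): EECcSSWw=4 EECcSSww=4 EECcSsWw=8 EECcSsww=8 EECcssWw=4 EECcssww=4 EEccSSWw=4 EEccSSww=4 EEccSsWw=8 EEccSsww=8 EEccssWw=4 EEccssww=4 EeCcSSWw=8 EeCcSSww=8 EeCcSsWw=16 EeCcSsww=16 EeCcssWw=8 EeCcssww=8 EeccSSWw=8 EeccSSww=8 EeccSsWw=16 EeccSsww=16 EeccssWw=8 Eeccssww=8 eeCcSSWw=4 eeCcSSww=4 eeCcSsWw=8 eeCcSsww=8 eeCcssWw=4 eeCcssww=4 eeccSSWw=4 eeccSSww=4 eeccSsWw=8 eeccSsww=8 eeccssWw=4 eeccssww=4
eeCcssWw hits 4/256; gcd=4; 4÷4/256÷4 = 1/64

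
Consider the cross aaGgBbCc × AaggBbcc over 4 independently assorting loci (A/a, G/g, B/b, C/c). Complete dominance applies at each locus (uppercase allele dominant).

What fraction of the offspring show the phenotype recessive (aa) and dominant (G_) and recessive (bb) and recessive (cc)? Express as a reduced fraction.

P(aa G_ bb cc) = 1/32

aaGgBbCc gametes: aGBC×2, aGBc×2, aGbC×2, aGbc×2, agBC×2, agBc×2, agbC×2, agbc×2
AaggBbcc gametes: AgBc×4, Agbc×4, agBc×4, agbc×4
aaGgBbCc×AaggBbcc grid (16·16=256): AaGgBBCc=8 AaGgBBcc=8 AaGgBbCc=16 AaGgBbcc=16 AaGgbbCc=8 AaGgbbcc=8 AaggBBCc=8 AaggBBcc=8 AaggBbCc=16 AaggBbcc=16 AaggbbCc=8 Aaggbbcc=8 aaGgBBCc=8 aaGgBBcc=8 aaGgBbCc=16 aaGgBbcc=16 aaGgbbCc=8 aaGgbbcc=8 aaggBBCc=8 aaggBBcc=8 aaggBbCc=16 aaggBbcc=16 aaggbbCc=8 aaggbbcc=8
aa G_ bb cc hits 8/256; gcd=8; 8÷8/256÷8 = 1/32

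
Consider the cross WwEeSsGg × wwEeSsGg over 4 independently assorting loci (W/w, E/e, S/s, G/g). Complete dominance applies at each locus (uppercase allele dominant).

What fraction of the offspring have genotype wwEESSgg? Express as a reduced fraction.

P(wwEESSgg) = 1/128

WwEeSsGg gametes: WESG×1, WESg×1, WEsG×1, WEsg×1, WeSG×1, WeSg×1, WesG×1, Wesg×1, wESG×1, wESg×1, wEsG×1, wEsg×1, weSG×1, weSg×1, wesG×1, wesg×1
wwEeSsGg gametes: wESG×2, wESg×2, wEsG×2, wEsg×2, weSG×2, weSg×2, wesG×2, wesg×2
WwEeSsGg×wwEeSsGg grid (16·16=256): WwEESSGG=2 WwEESSGg=4 WwEESSgg=2 WwEESsGG=4 WwEESsGg=8 WwEESsgg=4 WwEEssGG=2 WwEEssGg=4 WwEEssgg=2 WwEeSSGG=4 WwEeSSGg=8 WwEeSSgg=4 WwEeSsGG=8 WwEeSsGg=16 WwEeSsgg=8 WwEessGG=4 WwEessGg=8 WwEessgg=4 WweeSSGG=2 WweeSSGg=4 WweeSSgg=2 WweeSsGG=4 WweeSsGg=8 WweeSsgg=4 WweessGG=2 WweessGg=4 Wweessgg=2 wwEESSGG=2 wwEESSGg=4 wwEESSgg=2 wwEESsGG=4 wwEESsGg=8 wwEESsgg=4 wwEEssGG=2 wwEEssGg=4 wwEEssgg=2 wwEeSSGG=4 wwEeSSGg=8 wwEeSSgg=4 wwEeSsGG=8 wwEeSsGg=16 wwEeSsgg=8 wwEessGG=4 wwEessGg=8 wwEessgg=4 wweeSSGG=2 wweeSSGg=4 wweeSSgg=2 wweeSsGG=4 wweeSsGg=8 wweeSsgg=4 wweessGG=2 wweessGg=4 wweessgg=2
wwEESSgg hits 2/256; gcd=2; 2÷2/256÷2 = 1/128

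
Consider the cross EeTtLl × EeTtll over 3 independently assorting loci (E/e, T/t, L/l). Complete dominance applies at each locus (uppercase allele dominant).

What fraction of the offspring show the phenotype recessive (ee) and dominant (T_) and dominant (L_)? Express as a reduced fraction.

EeTtLl gametes: ETL×1, ETl×1, EtL×1, Etl×1, eTL×1, eTl×1, etL×1, etl×1
EeTtll gametes: ETl×2, Etl×2, eTl×2, etl×2
EeTtLl×EeTtll grid (8·8=64): EETTLl=2 EETTll=2 EETtLl=4 EETtll=4 EEttLl=2 EEttll=2 EeTTLl=4 EeTTll=4 EeTtLl=8 EeTtll=8 EettLl=4 Eettll=4 eeTTLl=2 eeTTll=2 eeTtLl=4 eeTtll=4 eettLl=2 eettll=2
ee T_ L_ hits 6/64; gcd=2; 6÷2/64÷2 = 3/32

P(ee T_ L_) = 3/32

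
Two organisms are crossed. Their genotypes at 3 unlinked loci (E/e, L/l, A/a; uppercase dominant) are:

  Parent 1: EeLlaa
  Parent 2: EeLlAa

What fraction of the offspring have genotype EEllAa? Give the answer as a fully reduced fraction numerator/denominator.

EeLlaa gametes: ELa×2, Ela×2, eLa×2, ela×2
EeLlAa gametes: ELA×1, ELa×1, ElA×1, Ela×1, eLA×1, eLa×1, elA×1, ela×1
EeLlaa×EeLlAa grid (8·8=64): EELLAa=2 EELLaa=2 EELlAa=4 EELlaa=4 EEllAa=2 EEllaa=2 EeLLAa=4 EeLLaa=4 EeLlAa=8 EeLlaa=8 EellAa=4 Eellaa=4 eeLLAa=2 eeLLaa=2 eeLlAa=4 eeLlaa=4 eellAa=2 eellaa=2
EEllAa hits 2/64; gcd=2; 2÷2/64÷2 = 1/32

P(EEllAa) = 1/32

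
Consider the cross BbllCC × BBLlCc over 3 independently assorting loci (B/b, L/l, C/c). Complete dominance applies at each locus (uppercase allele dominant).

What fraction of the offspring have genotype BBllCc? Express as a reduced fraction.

BbllCC gametes: BlC×4, blC×4
BBLlCc gametes: BLC×2, BLc×2, BlC×2, Blc×2
BbllCC×BBLlCc grid (8·8=64): BBLlCC=8 BBLlCc=8 BBllCC=8 BBllCc=8 BbLlCC=8 BbLlCc=8 BbllCC=8 BbllCc=8
BBllCc hits 8/64; gcd=8; 8÷8/64÷8 = 1/8

P(BBllCc) = 1/8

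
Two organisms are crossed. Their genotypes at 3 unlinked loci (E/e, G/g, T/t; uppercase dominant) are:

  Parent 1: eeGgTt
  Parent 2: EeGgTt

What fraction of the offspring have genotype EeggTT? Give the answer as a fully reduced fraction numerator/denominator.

eeGgTt gametes: eGT×2, eGt×2, egT×2, egt×2
EeGgTt gametes: EGT×1, EGt×1, EgT×1, Egt×1, eGT×1, eGt×1, egT×1, egt×1
eeGgTt×EeGgTt grid (8·8=64): EeGGTT=2 EeGGTt=4 EeGGtt=2 EeGgTT=4 EeGgTt=8 EeGgtt=4 EeggTT=2 EeggTt=4 Eeggtt=2 eeGGTT=2 eeGGTt=4 eeGGtt=2 eeGgTT=4 eeGgTt=8 eeGgtt=4 eeggTT=2 eeggTt=4 eeggtt=2
EeggTT hits 2/64; gcd=2; 2÷2/64÷2 = 1/32

P(EeggTT) = 1/32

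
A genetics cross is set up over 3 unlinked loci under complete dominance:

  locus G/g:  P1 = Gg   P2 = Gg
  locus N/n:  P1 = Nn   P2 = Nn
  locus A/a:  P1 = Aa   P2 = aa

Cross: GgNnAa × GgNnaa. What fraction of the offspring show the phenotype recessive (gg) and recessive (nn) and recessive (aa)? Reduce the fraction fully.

GgNnAa gametes: GNA×1, GNa×1, GnA×1, Gna×1, gNA×1, gNa×1, gnA×1, gna×1
GgNnaa gametes: GNa×2, Gna×2, gNa×2, gna×2
GgNnAa×GgNnaa grid (8·8=64): GGNNAa=2 GGNNaa=2 GGNnAa=4 GGNnaa=4 GGnnAa=2 GGnnaa=2 GgNNAa=4 GgNNaa=4 GgNnAa=8 GgNnaa=8 GgnnAa=4 Ggnnaa=4 ggNNAa=2 ggNNaa=2 ggNnAa=4 ggNnaa=4 ggnnAa=2 ggnnaa=2
gg nn aa hits 2/64; gcd=2; 2÷2/64÷2 = 1/32

P(gg nn aa) = 1/32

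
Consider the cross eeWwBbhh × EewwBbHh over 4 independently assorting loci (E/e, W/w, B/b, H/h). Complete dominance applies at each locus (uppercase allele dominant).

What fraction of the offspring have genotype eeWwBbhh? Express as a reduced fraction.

P(eeWwBbhh) = 1/16

eeWwBbhh gametes: eWBh×4, eWbh×4, ewBh×4, ewbh×4
EewwBbHh gametes: EwBH×2, EwBh×2, EwbH×2, Ewbh×2, ewBH×2, ewBh×2, ewbH×2, ewbh×2
eeWwBbhh×EewwBbHh grid (16·16=256): EeWwBBHh=8 EeWwBBhh=8 EeWwBbHh=16 EeWwBbhh=16 EeWwbbHh=8 EeWwbbhh=8 EewwBBHh=8 EewwBBhh=8 EewwBbHh=16 EewwBbhh=16 EewwbbHh=8 Eewwbbhh=8 eeWwBBHh=8 eeWwBBhh=8 eeWwBbHh=16 eeWwBbhh=16 eeWwbbHh=8 eeWwbbhh=8 eewwBBHh=8 eewwBBhh=8 eewwBbHh=16 eewwBbhh=16 eewwbbHh=8 eewwbbhh=8
eeWwBbhh hits 16/256; gcd=16; 16÷16/256÷16 = 1/16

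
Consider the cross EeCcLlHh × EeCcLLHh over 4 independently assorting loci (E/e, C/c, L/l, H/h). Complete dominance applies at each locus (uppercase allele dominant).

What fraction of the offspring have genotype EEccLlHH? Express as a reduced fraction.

EeCcLlHh gametes: ECLH×1, ECLh×1, EClH×1, EClh×1, EcLH×1, EcLh×1, EclH×1, Eclh×1, eCLH×1, eCLh×1, eClH×1, eClh×1, ecLH×1, ecLh×1, eclH×1, eclh×1
EeCcLLHh gametes: ECLH×2, ECLh×2, EcLH×2, EcLh×2, eCLH×2, eCLh×2, ecLH×2, ecLh×2
EeCcLlHh×EeCcLLHh grid (16·16=256): EECCLLHH=2 EECCLLHh=4 EECCLLhh=2 EECCLlHH=2 EECCLlHh=4 EECCLlhh=2 EECcLLHH=4 EECcLLHh=8 EECcLLhh=4 EECcLlHH=4 EECcLlHh=8 EECcLlhh=4 EEccLLHH=2 EEccLLHh=4 EEccLLhh=2 EEccLlHH=2 EEccLlHh=4 EEccLlhh=2 EeCCLLHH=4 EeCCLLHh=8 EeCCLLhh=4 EeCCLlHH=4 EeCCLlHh=8 EeCCLlhh=4 EeCcLLHH=8 EeCcLLHh=16 EeCcLLhh=8 EeCcLlHH=8 EeCcLlHh=16 EeCcLlhh=8 EeccLLHH=4 EeccLLHh=8 EeccLLhh=4 EeccLlHH=4 EeccLlHh=8 EeccLlhh=4 eeCCLLHH=2 eeCCLLHh=4 eeCCLLhh=2 eeCCLlHH=2 eeCCLlHh=4 eeCCLlhh=2 eeCcLLHH=4 eeCcLLHh=8 eeCcLLhh=4 eeCcLlHH=4 eeCcLlHh=8 eeCcLlhh=4 eeccLLHH=2 eeccLLHh=4 eeccLLhh=2 eeccLlHH=2 eeccLlHh=4 eeccLlhh=2
EEccLlHH hits 2/256; gcd=2; 2÷2/256÷2 = 1/128

P(EEccLlHH) = 1/128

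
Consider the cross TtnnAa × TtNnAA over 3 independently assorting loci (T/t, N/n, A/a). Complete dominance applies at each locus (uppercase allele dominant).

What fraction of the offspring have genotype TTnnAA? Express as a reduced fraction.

TtnnAa gametes: TnA×2, Tna×2, tnA×2, tna×2
TtNnAA gametes: TNA×2, TnA×2, tNA×2, tnA×2
TtnnAa×TtNnAA grid (8·8=64): TTNnAA=4 TTNnAa=4 TTnnAA=4 TTnnAa=4 TtNnAA=8 TtNnAa=8 TtnnAA=8 TtnnAa=8 ttNnAA=4 ttNnAa=4 ttnnAA=4 ttnnAa=4
TTnnAA hits 4/64; gcd=4; 4÷4/64÷4 = 1/16

P(TTnnAA) = 1/16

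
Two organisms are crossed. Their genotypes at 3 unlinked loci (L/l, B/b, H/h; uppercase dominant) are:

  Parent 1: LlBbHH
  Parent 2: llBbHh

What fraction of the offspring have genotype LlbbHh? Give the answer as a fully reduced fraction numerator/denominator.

P(LlbbHh) = 1/16

LlBbHH gametes: LBH×2, LbH×2, lBH×2, lbH×2
llBbHh gametes: lBH×2, lBh×2, lbH×2, lbh×2
LlBbHH×llBbHh grid (8·8=64): LlBBHH=4 LlBBHh=4 LlBbHH=8 LlBbHh=8 LlbbHH=4 LlbbHh=4 llBBHH=4 llBBHh=4 llBbHH=8 llBbHh=8 llbbHH=4 llbbHh=4
LlbbHh hits 4/64; gcd=4; 4÷4/64÷4 = 1/16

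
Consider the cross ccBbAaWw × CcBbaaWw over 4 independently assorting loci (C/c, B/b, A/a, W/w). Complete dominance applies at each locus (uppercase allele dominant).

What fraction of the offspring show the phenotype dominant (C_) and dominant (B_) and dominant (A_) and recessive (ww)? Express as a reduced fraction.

ccBbAaWw gametes: cBAW×2, cBAw×2, cBaW×2, cBaw×2, cbAW×2, cbAw×2, cbaW×2, cbaw×2
CcBbaaWw gametes: CBaW×2, CBaw×2, CbaW×2, Cbaw×2, cBaW×2, cBaw×2, cbaW×2, cbaw×2
ccBbAaWw×CcBbaaWw grid (16·16=256): CcBBAaWW=4 CcBBAaWw=8 CcBBAaww=4 CcBBaaWW=4 CcBBaaWw=8 CcBBaaww=4 CcBbAaWW=8 CcBbAaWw=16 CcBbAaww=8 CcBbaaWW=8 CcBbaaWw=16 CcBbaaww=8 CcbbAaWW=4 CcbbAaWw=8 CcbbAaww=4 CcbbaaWW=4 CcbbaaWw=8 Ccbbaaww=4 ccBBAaWW=4 ccBBAaWw=8 ccBBAaww=4 ccBBaaWW=4 ccBBaaWw=8 ccBBaaww=4 ccBbAaWW=8 ccBbAaWw=16 ccBbAaww=8 ccBbaaWW=8 ccBbaaWw=16 ccBbaaww=8 ccbbAaWW=4 ccbbAaWw=8 ccbbAaww=4 ccbbaaWW=4 ccbbaaWw=8 ccbbaaww=4
C_ B_ A_ ww hits 12/256; gcd=4; 12÷4/256÷4 = 3/64

P(C_ B_ A_ ww) = 3/64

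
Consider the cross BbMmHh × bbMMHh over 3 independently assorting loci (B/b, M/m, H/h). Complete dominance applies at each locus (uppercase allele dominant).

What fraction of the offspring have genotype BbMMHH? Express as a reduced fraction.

BbMmHh gametes: BMH×1, BMh×1, BmH×1, Bmh×1, bMH×1, bMh×1, bmH×1, bmh×1
bbMMHh gametes: bMH×4, bMh×4
BbMmHh×bbMMHh grid (8·8=64): BbMMHH=4 BbMMHh=8 BbMMhh=4 BbMmHH=4 BbMmHh=8 BbMmhh=4 bbMMHH=4 bbMMHh=8 bbMMhh=4 bbMmHH=4 bbMmHh=8 bbMmhh=4
BbMMHH hits 4/64; gcd=4; 4÷4/64÷4 = 1/16

P(BbMMHH) = 1/16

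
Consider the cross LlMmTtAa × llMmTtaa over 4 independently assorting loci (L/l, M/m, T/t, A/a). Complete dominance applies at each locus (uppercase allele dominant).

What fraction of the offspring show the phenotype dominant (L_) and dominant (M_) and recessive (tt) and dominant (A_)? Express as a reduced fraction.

P(L_ M_ tt A_) = 3/64

LlMmTtAa gametes: LMTA×1, LMTa×1, LMtA×1, LMta×1, LmTA×1, LmTa×1, LmtA×1, Lmta×1, lMTA×1, lMTa×1, lMtA×1, lMta×1, lmTA×1, lmTa×1, lmtA×1, lmta×1
llMmTtaa gametes: lMTa×4, lMta×4, lmTa×4, lmta×4
LlMmTtAa×llMmTtaa grid (16·16=256): LlMMTTAa=4 LlMMTTaa=4 LlMMTtAa=8 LlMMTtaa=8 LlMMttAa=4 LlMMttaa=4 LlMmTTAa=8 LlMmTTaa=8 LlMmTtAa=16 LlMmTtaa=16 LlMmttAa=8 LlMmttaa=8 LlmmTTAa=4 LlmmTTaa=4 LlmmTtAa=8 LlmmTtaa=8 LlmmttAa=4 Llmmttaa=4 llMMTTAa=4 llMMTTaa=4 llMMTtAa=8 llMMTtaa=8 llMMttAa=4 llMMttaa=4 llMmTTAa=8 llMmTTaa=8 llMmTtAa=16 llMmTtaa=16 llMmttAa=8 llMmttaa=8 llmmTTAa=4 llmmTTaa=4 llmmTtAa=8 llmmTtaa=8 llmmttAa=4 llmmttaa=4
L_ M_ tt A_ hits 12/256; gcd=4; 12÷4/256÷4 = 3/64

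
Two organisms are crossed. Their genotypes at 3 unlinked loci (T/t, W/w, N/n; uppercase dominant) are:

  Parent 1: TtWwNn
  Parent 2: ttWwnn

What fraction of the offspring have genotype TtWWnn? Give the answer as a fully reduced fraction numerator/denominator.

P(TtWWnn) = 1/16

TtWwNn gametes: TWN×1, TWn×1, TwN×1, Twn×1, tWN×1, tWn×1, twN×1, twn×1
ttWwnn gametes: tWn×4, twn×4
TtWwNn×ttWwnn grid (8·8=64): TtWWNn=4 TtWWnn=4 TtWwNn=8 TtWwnn=8 TtwwNn=4 Ttwwnn=4 ttWWNn=4 ttWWnn=4 ttWwNn=8 ttWwnn=8 ttwwNn=4 ttwwnn=4
TtWWnn hits 4/64; gcd=4; 4÷4/64÷4 = 1/16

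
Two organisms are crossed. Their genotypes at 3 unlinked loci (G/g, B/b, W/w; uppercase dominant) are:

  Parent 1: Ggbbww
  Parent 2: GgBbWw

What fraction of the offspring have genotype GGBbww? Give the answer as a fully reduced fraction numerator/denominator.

P(GGBbww) = 1/16

Ggbbww gametes: Gbw×4, gbw×4
GgBbWw gametes: GBW×1, GBw×1, GbW×1, Gbw×1, gBW×1, gBw×1, gbW×1, gbw×1
Ggbbww×GgBbWw grid (8·8=64): GGBbWw=4 GGBbww=4 GGbbWw=4 GGbbww=4 GgBbWw=8 GgBbww=8 GgbbWw=8 Ggbbww=8 ggBbWw=4 ggBbww=4 ggbbWw=4 ggbbww=4
GGBbww hits 4/64; gcd=4; 4÷4/64÷4 = 1/16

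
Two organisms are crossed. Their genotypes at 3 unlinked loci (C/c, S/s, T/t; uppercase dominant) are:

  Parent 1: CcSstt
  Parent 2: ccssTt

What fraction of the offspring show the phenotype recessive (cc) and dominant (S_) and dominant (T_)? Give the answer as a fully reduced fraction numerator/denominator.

CcSstt gametes: CSt×2, Cst×2, cSt×2, cst×2
ccssTt gametes: csT×4, cst×4
CcSstt×ccssTt grid (8·8=64): CcSsTt=8 CcSstt=8 CcssTt=8 Ccsstt=8 ccSsTt=8 ccSstt=8 ccssTt=8 ccsstt=8
cc S_ T_ hits 8/64; gcd=8; 8÷8/64÷8 = 1/8

P(cc S_ T_) = 1/8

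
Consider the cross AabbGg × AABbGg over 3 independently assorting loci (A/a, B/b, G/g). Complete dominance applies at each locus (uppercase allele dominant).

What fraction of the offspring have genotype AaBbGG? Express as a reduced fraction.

P(AaBbGG) = 1/16

AabbGg gametes: AbG×2, Abg×2, abG×2, abg×2
AABbGg gametes: ABG×2, ABg×2, AbG×2, Abg×2
AabbGg×AABbGg grid (8·8=64): AABbGG=4 AABbGg=8 AABbgg=4 AAbbGG=4 AAbbGg=8 AAbbgg=4 AaBbGG=4 AaBbGg=8 AaBbgg=4 AabbGG=4 AabbGg=8 Aabbgg=4
AaBbGG hits 4/64; gcd=4; 4÷4/64÷4 = 1/16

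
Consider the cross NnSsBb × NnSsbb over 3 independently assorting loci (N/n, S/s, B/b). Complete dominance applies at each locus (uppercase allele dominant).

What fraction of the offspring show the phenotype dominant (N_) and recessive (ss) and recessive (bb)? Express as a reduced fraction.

NnSsBb gametes: NSB×1, NSb×1, NsB×1, Nsb×1, nSB×1, nSb×1, nsB×1, nsb×1
NnSsbb gametes: NSb×2, Nsb×2, nSb×2, nsb×2
NnSsBb×NnSsbb grid (8·8=64): NNSSBb=2 NNSSbb=2 NNSsBb=4 NNSsbb=4 NNssBb=2 NNssbb=2 NnSSBb=4 NnSSbb=4 NnSsBb=8 NnSsbb=8 NnssBb=4 Nnssbb=4 nnSSBb=2 nnSSbb=2 nnSsBb=4 nnSsbb=4 nnssBb=2 nnssbb=2
N_ ss bb hits 6/64; gcd=2; 6÷2/64÷2 = 3/32

P(N_ ss bb) = 3/32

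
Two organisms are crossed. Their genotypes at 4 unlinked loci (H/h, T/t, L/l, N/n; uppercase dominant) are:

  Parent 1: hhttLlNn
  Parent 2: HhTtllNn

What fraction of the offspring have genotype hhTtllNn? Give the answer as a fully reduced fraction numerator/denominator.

hhttLlNn gametes: htLN×4, htLn×4, htlN×4, htln×4
HhTtllNn gametes: HTlN×2, HTln×2, HtlN×2, Htln×2, hTlN×2, hTln×2, htlN×2, htln×2
hhttLlNn×HhTtllNn grid (16·16=256): HhTtLlNN=8 HhTtLlNn=16 HhTtLlnn=8 HhTtllNN=8 HhTtllNn=16 HhTtllnn=8 HhttLlNN=8 HhttLlNn=16 HhttLlnn=8 HhttllNN=8 HhttllNn=16 Hhttllnn=8 hhTtLlNN=8 hhTtLlNn=16 hhTtLlnn=8 hhTtllNN=8 hhTtllNn=16 hhTtllnn=8 hhttLlNN=8 hhttLlNn=16 hhttLlnn=8 hhttllNN=8 hhttllNn=16 hhttllnn=8
hhTtllNn hits 16/256; gcd=16; 16÷16/256÷16 = 1/16

P(hhTtllNn) = 1/16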